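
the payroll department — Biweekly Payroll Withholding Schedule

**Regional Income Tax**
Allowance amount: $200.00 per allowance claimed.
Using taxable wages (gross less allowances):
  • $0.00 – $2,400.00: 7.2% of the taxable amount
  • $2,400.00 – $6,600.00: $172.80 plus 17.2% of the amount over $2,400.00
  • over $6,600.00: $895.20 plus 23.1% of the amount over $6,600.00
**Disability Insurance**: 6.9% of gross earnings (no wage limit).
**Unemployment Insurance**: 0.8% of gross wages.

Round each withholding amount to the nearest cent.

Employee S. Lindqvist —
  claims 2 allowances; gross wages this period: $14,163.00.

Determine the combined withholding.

$3,640.40

Regional Income Tax: taxable = $14,163.00 − 2×$200.00 = $13,763.00
  $895.20 + 23.1% × ($13,763.00 − $6,600.00) = $895.20 + 23.1% × $7,163.00 = $2,549.85
Disability Insurance: 6.9% × $14,163.00 = $977.25
Unemployment Insurance: 0.8% × $14,163.00 = $113.30
Total: $2,549.85 + $977.25 + $113.30 = $3,640.40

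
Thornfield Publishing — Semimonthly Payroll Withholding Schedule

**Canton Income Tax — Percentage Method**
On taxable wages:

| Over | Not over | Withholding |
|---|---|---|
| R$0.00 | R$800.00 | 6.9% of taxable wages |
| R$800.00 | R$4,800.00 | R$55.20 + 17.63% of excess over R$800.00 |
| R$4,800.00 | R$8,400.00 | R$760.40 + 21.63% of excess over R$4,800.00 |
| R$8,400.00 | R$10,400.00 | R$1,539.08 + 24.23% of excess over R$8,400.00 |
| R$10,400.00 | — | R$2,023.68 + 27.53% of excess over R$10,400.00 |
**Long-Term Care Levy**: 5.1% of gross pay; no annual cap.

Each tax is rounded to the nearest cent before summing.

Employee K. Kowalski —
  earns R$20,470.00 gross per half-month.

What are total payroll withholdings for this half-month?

Canton Income Tax: taxable = R$20,470.00
  R$2,023.68 + 27.53% × (R$20,470.00 − R$10,400.00) = R$2,023.68 + 27.53% × R$10,070.00 = R$4,795.95
Long-Term Care Levy: 5.1% × R$20,470.00 = R$1,043.97
Total: R$4,795.95 + R$1,043.97 = R$5,839.92

R$5,839.92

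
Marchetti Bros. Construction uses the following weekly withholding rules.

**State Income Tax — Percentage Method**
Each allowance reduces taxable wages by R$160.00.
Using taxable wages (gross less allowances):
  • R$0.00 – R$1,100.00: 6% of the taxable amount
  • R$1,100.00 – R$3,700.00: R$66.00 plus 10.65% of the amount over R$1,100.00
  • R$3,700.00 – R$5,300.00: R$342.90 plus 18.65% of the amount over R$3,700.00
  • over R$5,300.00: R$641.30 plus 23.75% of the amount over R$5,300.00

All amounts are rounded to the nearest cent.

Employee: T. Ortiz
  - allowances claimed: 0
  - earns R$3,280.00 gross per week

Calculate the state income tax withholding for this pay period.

R$298.17

State Income Tax: taxable = R$3,280.00
  R$66.00 + 10.65% × (R$3,280.00 − R$1,100.00) = R$66.00 + 10.65% × R$2,180.00 = R$298.17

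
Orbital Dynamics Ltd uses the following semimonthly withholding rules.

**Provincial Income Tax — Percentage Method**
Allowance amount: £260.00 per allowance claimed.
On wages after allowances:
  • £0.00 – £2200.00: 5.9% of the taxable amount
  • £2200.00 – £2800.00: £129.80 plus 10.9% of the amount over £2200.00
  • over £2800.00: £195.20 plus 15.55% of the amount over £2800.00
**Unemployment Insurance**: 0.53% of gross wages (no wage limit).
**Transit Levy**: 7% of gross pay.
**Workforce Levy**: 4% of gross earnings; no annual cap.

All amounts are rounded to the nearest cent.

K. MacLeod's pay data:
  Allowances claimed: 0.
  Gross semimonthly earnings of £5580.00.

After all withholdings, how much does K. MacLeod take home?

Provincial Income Tax: taxable = £5580.00
  £195.20 + 15.55% × (£5580.00 − £2800.00) = £195.20 + 15.55% × £2780.00 = £627.49
Unemployment Insurance: 0.53% × £5580.00 = £29.57
Transit Levy: 7% × £5580.00 = £390.60
Workforce Levy: 4% × £5580.00 = £223.20
Total withheld: £627.49 + £29.57 + £390.60 + £223.20 = £1270.86
Net pay: £5580.00 − £1270.86 = £4309.14

£4309.14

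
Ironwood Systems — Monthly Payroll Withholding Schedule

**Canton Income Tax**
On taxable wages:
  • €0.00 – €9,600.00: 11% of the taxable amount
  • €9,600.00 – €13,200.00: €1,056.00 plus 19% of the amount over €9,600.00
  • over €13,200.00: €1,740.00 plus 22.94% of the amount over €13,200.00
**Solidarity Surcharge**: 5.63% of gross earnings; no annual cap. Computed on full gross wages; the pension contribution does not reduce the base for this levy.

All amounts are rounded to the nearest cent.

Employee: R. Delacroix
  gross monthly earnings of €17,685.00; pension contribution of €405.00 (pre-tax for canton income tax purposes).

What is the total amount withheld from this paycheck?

Canton Income Tax: taxable = €17,685.00 − €405.00 = €17,280.00
  €1,740.00 + 22.94% × (€17,280.00 − €13,200.00) = €1,740.00 + 22.94% × €4,080.00 = €2,675.95
Solidarity Surcharge: 5.63% × €17,685.00 = €995.67
Total: €2,675.95 + €995.67 = €3,671.62

€3,671.62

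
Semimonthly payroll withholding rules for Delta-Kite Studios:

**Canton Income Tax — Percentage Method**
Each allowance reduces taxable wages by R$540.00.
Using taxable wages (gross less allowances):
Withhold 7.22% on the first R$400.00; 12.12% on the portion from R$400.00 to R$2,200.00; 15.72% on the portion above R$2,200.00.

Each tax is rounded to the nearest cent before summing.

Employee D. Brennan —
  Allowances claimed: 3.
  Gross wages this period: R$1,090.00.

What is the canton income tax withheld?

Canton Income Tax: taxable = R$1,090.00 − 3×R$540.00 = R$-530.00
  Taxable ≤ 0 → R$0.00

R$0.00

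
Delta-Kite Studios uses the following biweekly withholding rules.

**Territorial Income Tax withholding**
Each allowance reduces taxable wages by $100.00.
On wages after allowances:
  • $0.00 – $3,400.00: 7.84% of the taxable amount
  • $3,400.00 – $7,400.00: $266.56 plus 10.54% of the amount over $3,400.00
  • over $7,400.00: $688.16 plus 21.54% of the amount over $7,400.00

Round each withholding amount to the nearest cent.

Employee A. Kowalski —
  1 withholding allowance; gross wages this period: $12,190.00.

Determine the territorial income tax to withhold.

Territorial Income Tax: taxable = $12,190.00 − 1×$100.00 = $12,090.00
  $688.16 + 21.54% × ($12,090.00 − $7,400.00) = $688.16 + 21.54% × $4,690.00 = $1,698.39

$1,698.39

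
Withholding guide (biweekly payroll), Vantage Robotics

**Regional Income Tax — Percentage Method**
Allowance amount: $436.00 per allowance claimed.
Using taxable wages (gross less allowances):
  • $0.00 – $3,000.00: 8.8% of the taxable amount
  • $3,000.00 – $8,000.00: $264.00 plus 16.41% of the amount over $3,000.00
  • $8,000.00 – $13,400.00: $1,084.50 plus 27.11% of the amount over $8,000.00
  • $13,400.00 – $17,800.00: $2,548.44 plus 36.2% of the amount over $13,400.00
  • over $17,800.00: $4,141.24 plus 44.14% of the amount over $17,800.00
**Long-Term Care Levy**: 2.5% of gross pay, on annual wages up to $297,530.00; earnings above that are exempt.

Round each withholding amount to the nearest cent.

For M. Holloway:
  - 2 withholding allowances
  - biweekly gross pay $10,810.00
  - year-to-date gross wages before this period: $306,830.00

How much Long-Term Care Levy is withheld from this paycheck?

$0.00

Long-Term Care Levy: YTD $306,830.00 ≥ cap $297,530.00 → $0.00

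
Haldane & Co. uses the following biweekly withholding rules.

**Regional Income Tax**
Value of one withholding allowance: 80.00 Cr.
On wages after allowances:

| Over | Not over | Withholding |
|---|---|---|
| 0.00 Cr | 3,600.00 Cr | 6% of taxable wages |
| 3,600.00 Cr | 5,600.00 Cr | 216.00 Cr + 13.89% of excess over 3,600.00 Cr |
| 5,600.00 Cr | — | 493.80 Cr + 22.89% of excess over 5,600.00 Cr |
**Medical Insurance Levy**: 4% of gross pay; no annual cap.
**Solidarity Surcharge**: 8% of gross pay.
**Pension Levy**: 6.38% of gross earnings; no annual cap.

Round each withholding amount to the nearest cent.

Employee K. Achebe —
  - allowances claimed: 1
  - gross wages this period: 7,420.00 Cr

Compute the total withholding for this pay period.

Regional Income Tax: taxable = 7,420.00 Cr − 1×80.00 Cr = 7,340.00 Cr
  493.80 Cr + 22.89% × (7,340.00 Cr − 5,600.00 Cr) = 493.80 Cr + 22.89% × 1,740.00 Cr = 892.09 Cr
Medical Insurance Levy: 4% × 7,420.00 Cr = 296.80 Cr
Solidarity Surcharge: 8% × 7,420.00 Cr = 593.60 Cr
Pension Levy: 6.38% × 7,420.00 Cr = 473.40 Cr
Total: 892.09 Cr + 296.80 Cr + 593.60 Cr + 473.40 Cr = 2,255.89 Cr

2,255.89 Cr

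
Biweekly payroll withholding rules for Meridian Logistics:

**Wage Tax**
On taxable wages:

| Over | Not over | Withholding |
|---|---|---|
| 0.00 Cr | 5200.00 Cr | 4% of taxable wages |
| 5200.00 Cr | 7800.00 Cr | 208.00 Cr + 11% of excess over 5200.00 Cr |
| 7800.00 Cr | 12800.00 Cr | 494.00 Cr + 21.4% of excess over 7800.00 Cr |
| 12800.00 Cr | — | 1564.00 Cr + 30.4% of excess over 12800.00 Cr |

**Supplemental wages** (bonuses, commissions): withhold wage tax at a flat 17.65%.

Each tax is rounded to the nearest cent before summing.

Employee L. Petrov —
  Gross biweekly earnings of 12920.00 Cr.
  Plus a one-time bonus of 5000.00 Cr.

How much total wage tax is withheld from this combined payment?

Wage Tax: taxable = 12920.00 Cr
  1564.00 Cr + 30.4% × (12920.00 Cr − 12800.00 Cr) = 1564.00 Cr + 30.4% × 120.00 Cr = 1600.48 Cr
Supplemental (17.65% flat on bonus): 17.65% × 5000.00 Cr = 882.50 Cr
Total wage tax: 1600.48 Cr + 882.50 Cr = 2482.98 Cr

2482.98 Cr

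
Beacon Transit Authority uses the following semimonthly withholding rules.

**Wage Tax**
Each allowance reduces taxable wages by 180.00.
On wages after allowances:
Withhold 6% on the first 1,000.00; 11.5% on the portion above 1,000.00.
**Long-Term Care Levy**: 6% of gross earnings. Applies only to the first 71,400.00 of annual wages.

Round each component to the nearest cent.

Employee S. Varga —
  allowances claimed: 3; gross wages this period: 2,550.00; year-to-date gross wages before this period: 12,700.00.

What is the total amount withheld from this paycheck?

Wage Tax: taxable = 2,550.00 − 3×180.00 = 2,010.00
  60.00 + 11.5% × (2,010.00 − 1,000.00) = 60.00 + 11.5% × 1,010.00 = 176.15
Long-Term Care Levy: 6% × 2,550.00 = 153.00
Total: 176.15 + 153.00 = 329.15

329.15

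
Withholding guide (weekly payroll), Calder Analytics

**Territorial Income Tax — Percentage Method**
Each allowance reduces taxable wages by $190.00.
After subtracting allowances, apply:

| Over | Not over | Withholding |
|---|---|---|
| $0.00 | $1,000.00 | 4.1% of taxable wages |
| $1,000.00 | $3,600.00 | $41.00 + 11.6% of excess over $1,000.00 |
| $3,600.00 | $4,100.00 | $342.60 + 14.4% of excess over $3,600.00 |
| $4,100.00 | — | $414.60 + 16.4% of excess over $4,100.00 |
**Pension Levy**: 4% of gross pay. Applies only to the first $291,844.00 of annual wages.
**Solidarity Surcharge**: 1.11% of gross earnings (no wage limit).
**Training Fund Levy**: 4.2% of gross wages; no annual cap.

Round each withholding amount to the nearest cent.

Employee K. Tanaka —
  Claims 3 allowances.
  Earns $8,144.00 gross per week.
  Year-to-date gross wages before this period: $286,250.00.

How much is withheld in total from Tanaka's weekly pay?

Territorial Income Tax: taxable = $8,144.00 − 3×$190.00 = $7,574.00
  $414.60 + 16.4% × ($7,574.00 − $4,100.00) = $414.60 + 16.4% × $3,474.00 = $984.34
Pension Levy: cap $291,844.00 − YTD $286,250.00 = $5,594.00 subject; 4% × $5,594.00 = $223.76
Solidarity Surcharge: 1.11% × $8,144.00 = $90.40
Training Fund Levy: 4.2% × $8,144.00 = $342.05
Total: $984.34 + $223.76 + $90.40 + $342.05 = $1,640.55

$1,640.55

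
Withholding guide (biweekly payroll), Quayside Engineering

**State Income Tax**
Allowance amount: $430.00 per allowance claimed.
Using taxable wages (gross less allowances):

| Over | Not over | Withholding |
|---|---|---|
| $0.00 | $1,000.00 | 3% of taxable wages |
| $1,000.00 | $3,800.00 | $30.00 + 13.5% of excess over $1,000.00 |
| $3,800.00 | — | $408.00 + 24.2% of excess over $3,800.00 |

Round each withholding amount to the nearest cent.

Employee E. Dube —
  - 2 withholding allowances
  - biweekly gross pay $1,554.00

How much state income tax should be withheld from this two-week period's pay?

State Income Tax: taxable = $1,554.00 − 2×$430.00 = $694.00
  3% × $694.00 = $20.82

$20.82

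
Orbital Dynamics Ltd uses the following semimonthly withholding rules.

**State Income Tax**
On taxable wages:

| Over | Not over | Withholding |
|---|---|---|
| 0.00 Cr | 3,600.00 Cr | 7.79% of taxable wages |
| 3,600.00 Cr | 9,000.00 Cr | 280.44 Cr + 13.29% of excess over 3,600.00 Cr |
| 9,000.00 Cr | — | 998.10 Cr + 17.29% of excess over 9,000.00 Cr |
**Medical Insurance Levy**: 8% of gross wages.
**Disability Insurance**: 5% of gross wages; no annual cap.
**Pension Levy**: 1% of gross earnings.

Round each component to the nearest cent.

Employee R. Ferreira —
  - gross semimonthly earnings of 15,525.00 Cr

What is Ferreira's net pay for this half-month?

State Income Tax: taxable = 15,525.00 Cr
  998.10 Cr + 17.29% × (15,525.00 Cr − 9,000.00 Cr) = 998.10 Cr + 17.29% × 6,525.00 Cr = 2,126.27 Cr
Medical Insurance Levy: 8% × 15,525.00 Cr = 1,242.00 Cr
Disability Insurance: 5% × 15,525.00 Cr = 776.25 Cr
Pension Levy: 1% × 15,525.00 Cr = 155.25 Cr
Total withheld: 2,126.27 Cr + 1,242.00 Cr + 776.25 Cr + 155.25 Cr = 4,299.77 Cr
Net pay: 15,525.00 Cr − 4,299.77 Cr = 11,225.23 Cr

11,225.23 Cr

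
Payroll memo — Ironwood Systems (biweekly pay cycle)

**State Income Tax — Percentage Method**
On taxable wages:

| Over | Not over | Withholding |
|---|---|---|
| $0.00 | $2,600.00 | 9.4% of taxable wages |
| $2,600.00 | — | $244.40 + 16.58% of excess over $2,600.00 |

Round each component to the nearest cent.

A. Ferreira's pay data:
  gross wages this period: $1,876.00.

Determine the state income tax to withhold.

$176.34

State Income Tax: taxable = $1,876.00
  9.4% × $1,876.00 = $176.34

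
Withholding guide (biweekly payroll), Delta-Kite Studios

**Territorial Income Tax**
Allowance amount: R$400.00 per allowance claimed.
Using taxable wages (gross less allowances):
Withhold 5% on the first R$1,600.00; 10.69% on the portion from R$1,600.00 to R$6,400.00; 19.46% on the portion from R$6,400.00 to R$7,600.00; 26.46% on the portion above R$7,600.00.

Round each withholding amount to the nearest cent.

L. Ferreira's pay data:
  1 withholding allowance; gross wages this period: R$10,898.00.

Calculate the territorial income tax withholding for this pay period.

R$1,593.45

Territorial Income Tax: taxable = R$10,898.00 − 1×R$400.00 = R$10,498.00
  R$826.64 + 26.46% × (R$10,498.00 − R$7,600.00) = R$826.64 + 26.46% × R$2,898.00 = R$1,593.45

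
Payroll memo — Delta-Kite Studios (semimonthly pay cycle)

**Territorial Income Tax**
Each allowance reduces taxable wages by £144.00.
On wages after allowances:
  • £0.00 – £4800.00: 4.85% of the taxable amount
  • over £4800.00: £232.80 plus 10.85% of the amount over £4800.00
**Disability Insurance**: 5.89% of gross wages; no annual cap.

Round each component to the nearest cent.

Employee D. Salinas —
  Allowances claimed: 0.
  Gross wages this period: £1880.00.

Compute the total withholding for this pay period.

Territorial Income Tax: taxable = £1880.00
  4.85% × £1880.00 = £91.18
Disability Insurance: 5.89% × £1880.00 = £110.73
Total: £91.18 + £110.73 = £201.91

£201.91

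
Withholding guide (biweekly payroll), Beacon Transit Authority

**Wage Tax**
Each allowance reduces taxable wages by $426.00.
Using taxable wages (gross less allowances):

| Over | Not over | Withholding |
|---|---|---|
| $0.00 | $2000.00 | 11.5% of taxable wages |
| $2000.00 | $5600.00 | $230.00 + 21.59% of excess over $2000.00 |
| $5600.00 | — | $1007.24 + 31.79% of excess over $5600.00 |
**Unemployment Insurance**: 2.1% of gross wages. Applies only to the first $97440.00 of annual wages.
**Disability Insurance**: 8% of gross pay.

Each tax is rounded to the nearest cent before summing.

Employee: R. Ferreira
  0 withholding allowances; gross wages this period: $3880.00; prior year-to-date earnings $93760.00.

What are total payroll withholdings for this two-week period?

Wage Tax: taxable = $3880.00
  $230.00 + 21.59% × ($3880.00 − $2000.00) = $230.00 + 21.59% × $1880.00 = $635.89
Unemployment Insurance: cap $97440.00 − YTD $93760.00 = $3680.00 subject; 2.1% × $3680.00 = $77.28
Disability Insurance: 8% × $3880.00 = $310.40
Total: $635.89 + $77.28 + $310.40 = $1023.57

$1023.57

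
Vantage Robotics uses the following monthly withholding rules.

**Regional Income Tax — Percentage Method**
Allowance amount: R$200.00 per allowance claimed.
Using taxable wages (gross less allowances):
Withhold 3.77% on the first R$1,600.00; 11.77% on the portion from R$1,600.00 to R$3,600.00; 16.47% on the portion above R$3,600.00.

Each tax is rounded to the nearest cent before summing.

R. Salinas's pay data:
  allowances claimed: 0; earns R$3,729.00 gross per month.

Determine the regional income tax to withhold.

R$316.97

Regional Income Tax: taxable = R$3,729.00
  R$295.72 + 16.47% × (R$3,729.00 − R$3,600.00) = R$295.72 + 16.47% × R$129.00 = R$316.97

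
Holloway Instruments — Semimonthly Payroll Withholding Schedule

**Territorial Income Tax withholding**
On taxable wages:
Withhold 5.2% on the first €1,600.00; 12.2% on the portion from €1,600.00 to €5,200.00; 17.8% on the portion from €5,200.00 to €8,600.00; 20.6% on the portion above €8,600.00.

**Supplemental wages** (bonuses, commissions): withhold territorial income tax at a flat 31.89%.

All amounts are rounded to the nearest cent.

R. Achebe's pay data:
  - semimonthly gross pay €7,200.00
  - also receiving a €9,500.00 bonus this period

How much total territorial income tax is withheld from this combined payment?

Territorial Income Tax: taxable = €7,200.00
  €522.40 + 17.8% × (€7,200.00 − €5,200.00) = €522.40 + 17.8% × €2,000.00 = €878.40
Supplemental (31.89% flat on bonus): 31.89% × €9,500.00 = €3,029.55
Total territorial income tax: €878.40 + €3,029.55 = €3,907.95

€3,907.95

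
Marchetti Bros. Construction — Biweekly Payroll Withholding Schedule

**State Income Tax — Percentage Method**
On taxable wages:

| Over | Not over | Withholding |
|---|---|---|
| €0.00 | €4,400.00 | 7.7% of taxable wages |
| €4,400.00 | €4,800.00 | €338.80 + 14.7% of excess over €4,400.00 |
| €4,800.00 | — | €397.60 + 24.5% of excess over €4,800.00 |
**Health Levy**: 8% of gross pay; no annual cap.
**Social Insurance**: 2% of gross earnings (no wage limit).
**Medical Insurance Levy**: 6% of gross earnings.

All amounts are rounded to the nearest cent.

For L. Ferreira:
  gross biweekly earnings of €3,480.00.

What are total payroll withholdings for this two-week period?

€824.76

State Income Tax: taxable = €3,480.00
  7.7% × €3,480.00 = €267.96
Health Levy: 8% × €3,480.00 = €278.40
Social Insurance: 2% × €3,480.00 = €69.60
Medical Insurance Levy: 6% × €3,480.00 = €208.80
Total: €267.96 + €278.40 + €69.60 + €208.80 = €824.76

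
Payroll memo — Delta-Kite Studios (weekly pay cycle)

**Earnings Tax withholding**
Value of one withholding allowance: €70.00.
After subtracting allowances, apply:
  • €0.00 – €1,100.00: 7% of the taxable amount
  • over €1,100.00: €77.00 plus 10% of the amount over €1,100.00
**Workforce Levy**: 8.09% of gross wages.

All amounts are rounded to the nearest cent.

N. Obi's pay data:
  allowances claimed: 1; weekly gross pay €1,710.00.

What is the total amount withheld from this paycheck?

Earnings Tax: taxable = €1,710.00 − 1×€70.00 = €1,640.00
  €77.00 + 10% × (€1,640.00 − €1,100.00) = €77.00 + 10% × €540.00 = €131.00
Workforce Levy: 8.09% × €1,710.00 = €138.34
Total: €131.00 + €138.34 = €269.34

€269.34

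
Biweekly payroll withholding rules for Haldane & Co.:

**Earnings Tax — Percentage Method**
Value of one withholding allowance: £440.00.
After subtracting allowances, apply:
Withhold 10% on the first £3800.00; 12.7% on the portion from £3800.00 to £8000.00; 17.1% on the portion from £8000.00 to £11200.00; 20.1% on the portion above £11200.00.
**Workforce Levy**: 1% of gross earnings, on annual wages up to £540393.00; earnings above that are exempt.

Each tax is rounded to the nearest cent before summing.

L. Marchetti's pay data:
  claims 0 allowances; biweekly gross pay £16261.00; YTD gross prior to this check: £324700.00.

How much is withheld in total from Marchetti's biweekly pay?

£2640.47

Earnings Tax: taxable = £16261.00
  £1460.60 + 20.1% × (£16261.00 − £11200.00) = £1460.60 + 20.1% × £5061.00 = £2477.86
Workforce Levy: 1% × £16261.00 = £162.61
Total: £2477.86 + £162.61 = £2640.47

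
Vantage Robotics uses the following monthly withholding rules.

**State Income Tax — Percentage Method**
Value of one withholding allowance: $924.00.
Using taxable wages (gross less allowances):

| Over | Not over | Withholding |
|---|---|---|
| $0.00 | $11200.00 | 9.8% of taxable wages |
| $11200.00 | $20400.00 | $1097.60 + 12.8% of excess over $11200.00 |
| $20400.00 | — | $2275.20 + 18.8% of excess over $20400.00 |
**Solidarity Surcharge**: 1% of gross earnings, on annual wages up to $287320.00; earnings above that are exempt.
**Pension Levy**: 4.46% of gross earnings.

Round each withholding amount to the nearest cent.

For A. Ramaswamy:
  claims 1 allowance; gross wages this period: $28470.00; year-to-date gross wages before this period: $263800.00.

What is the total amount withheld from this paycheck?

State Income Tax: taxable = $28470.00 − 1×$924.00 = $27546.00
  $2275.20 + 18.8% × ($27546.00 − $20400.00) = $2275.20 + 18.8% × $7146.00 = $3618.65
Solidarity Surcharge: cap $287320.00 − YTD $263800.00 = $23520.00 subject; 1% × $23520.00 = $235.20
Pension Levy: 4.46% × $28470.00 = $1269.76
Total: $3618.65 + $235.20 + $1269.76 = $5123.61

$5123.61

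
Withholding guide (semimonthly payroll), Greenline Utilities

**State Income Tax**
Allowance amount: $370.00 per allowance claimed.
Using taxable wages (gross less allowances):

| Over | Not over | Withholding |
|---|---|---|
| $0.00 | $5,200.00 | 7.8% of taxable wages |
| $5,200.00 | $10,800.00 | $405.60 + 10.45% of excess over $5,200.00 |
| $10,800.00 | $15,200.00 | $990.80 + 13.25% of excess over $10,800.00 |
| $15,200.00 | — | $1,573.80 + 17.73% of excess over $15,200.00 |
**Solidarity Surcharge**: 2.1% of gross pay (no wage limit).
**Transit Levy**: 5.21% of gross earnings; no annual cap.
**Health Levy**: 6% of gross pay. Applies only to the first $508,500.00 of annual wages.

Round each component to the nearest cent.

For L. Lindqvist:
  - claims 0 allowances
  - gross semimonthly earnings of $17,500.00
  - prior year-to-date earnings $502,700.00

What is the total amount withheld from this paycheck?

State Income Tax: taxable = $17,500.00
  $1,573.80 + 17.73% × ($17,500.00 − $15,200.00) = $1,573.80 + 17.73% × $2,300.00 = $1,981.59
Solidarity Surcharge: 2.1% × $17,500.00 = $367.50
Transit Levy: 5.21% × $17,500.00 = $911.75
Health Levy: cap $508,500.00 − YTD $502,700.00 = $5,800.00 subject; 6% × $5,800.00 = $348.00
Total: $1,981.59 + $367.50 + $911.75 + $348.00 = $3,608.84

$3,608.84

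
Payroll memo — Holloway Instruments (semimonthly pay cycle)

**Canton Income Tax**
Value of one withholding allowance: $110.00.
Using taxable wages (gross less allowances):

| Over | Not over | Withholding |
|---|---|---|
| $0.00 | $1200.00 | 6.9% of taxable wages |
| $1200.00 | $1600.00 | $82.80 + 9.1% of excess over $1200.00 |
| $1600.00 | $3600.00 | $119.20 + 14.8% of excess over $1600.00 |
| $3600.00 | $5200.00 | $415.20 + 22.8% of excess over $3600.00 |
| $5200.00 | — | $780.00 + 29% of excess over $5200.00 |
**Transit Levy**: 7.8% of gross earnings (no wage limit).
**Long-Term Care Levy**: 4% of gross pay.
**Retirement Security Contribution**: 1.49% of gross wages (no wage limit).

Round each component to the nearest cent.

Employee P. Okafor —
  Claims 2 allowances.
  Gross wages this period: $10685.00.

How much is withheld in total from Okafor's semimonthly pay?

$3726.89

Canton Income Tax: taxable = $10685.00 − 2×$110.00 = $10465.00
  $780.00 + 29% × ($10465.00 − $5200.00) = $780.00 + 29% × $5265.00 = $2306.85
Transit Levy: 7.8% × $10685.00 = $833.43
Long-Term Care Levy: 4% × $10685.00 = $427.40
Retirement Security Contribution: 1.49% × $10685.00 = $159.21
Total: $2306.85 + $833.43 + $427.40 + $159.21 = $3726.89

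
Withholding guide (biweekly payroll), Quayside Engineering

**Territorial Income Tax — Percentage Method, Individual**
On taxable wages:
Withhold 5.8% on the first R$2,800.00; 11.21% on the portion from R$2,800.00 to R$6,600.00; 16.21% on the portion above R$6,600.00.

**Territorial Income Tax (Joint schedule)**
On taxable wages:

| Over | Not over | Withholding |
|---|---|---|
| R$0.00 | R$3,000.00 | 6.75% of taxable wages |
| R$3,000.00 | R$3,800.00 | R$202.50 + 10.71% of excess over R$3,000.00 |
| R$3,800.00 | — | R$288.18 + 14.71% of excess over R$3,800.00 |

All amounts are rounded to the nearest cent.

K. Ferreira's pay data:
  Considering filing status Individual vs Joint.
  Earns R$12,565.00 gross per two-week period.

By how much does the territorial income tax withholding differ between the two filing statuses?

Territorial Income Tax (Individual): taxable = R$12,565.00
  R$588.38 + 16.21% × (R$12,565.00 − R$6,600.00) = R$588.38 + 16.21% × R$5,965.00 = R$1,555.31
Territorial Income Tax (Joint): taxable = R$12,565.00
  R$288.18 + 14.71% × (R$12,565.00 − R$3,800.00) = R$288.18 + 14.71% × R$8,765.00 = R$1,577.51
Difference: |R$1,555.31 − R$1,577.51| = R$22.20 (higher under Joint)

R$22.20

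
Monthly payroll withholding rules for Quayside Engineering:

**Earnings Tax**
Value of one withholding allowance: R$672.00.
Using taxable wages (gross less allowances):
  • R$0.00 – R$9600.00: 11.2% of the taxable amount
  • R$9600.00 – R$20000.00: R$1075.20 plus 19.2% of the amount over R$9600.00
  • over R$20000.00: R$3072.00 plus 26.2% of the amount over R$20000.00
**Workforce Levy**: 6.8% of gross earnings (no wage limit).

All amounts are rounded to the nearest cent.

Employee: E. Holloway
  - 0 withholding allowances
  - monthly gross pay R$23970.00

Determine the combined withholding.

Earnings Tax: taxable = R$23970.00
  R$3072.00 + 26.2% × (R$23970.00 − R$20000.00) = R$3072.00 + 26.2% × R$3970.00 = R$4112.14
Workforce Levy: 6.8% × R$23970.00 = R$1629.96
Total: R$4112.14 + R$1629.96 = R$5742.10

R$5742.10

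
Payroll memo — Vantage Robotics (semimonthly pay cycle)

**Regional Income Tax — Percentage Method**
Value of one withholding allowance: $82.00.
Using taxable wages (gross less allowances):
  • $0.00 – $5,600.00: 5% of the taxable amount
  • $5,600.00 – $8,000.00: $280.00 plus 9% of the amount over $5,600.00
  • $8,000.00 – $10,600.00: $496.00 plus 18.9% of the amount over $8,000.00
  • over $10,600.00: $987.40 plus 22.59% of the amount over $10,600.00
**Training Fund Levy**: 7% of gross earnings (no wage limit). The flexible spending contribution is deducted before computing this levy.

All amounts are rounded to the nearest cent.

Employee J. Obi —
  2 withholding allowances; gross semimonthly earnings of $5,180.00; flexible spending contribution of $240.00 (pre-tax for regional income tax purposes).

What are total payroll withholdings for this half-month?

$584.60

Regional Income Tax: taxable = $5,180.00 − $240.00 − 2×$82.00 = $4,776.00
  5% × $4,776.00 = $238.80
Training Fund Levy: 7% × $4,940.00 = $345.80
Total: $238.80 + $345.80 = $584.60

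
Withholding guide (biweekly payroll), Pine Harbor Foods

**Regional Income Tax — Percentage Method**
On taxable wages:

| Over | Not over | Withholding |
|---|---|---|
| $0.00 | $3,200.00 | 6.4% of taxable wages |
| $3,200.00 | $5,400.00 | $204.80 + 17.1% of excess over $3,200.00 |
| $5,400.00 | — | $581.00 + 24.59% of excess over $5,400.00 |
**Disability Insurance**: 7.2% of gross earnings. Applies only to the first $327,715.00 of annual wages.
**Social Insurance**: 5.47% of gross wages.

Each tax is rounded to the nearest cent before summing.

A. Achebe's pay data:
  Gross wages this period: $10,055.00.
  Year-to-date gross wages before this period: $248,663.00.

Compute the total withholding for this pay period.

$2,999.63

Regional Income Tax: taxable = $10,055.00
  $581.00 + 24.59% × ($10,055.00 − $5,400.00) = $581.00 + 24.59% × $4,655.00 = $1,725.66
Disability Insurance: 7.2% × $10,055.00 = $723.96
Social Insurance: 5.47% × $10,055.00 = $550.01
Total: $1,725.66 + $723.96 + $550.01 = $2,999.63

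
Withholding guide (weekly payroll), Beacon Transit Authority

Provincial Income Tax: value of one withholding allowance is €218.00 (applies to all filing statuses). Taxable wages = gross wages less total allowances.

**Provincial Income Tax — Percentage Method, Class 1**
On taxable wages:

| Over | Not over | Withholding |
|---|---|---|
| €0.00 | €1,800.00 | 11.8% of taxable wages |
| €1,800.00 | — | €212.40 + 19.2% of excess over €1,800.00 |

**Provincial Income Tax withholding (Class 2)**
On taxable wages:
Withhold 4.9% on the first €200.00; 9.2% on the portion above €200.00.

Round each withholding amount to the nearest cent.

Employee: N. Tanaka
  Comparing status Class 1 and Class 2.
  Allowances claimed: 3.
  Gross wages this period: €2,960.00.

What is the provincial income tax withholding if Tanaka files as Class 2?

Provincial Income Tax (Class 2): taxable = €2,960.00 − 3×€218.00 = €2,306.00
  €9.80 + 9.2% × (€2,306.00 − €200.00) = €9.80 + 9.2% × €2,106.00 = €203.55

€203.55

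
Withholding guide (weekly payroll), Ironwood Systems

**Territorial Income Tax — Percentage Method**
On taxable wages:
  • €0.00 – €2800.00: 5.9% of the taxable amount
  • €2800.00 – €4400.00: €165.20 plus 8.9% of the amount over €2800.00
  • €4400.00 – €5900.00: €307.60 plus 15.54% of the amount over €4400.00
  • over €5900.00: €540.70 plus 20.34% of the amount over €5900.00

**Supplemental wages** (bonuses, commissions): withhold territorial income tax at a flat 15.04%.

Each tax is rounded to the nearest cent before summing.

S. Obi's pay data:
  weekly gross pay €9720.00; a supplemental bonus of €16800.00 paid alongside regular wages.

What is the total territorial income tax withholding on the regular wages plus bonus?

Territorial Income Tax: taxable = €9720.00
  €540.70 + 20.34% × (€9720.00 − €5900.00) = €540.70 + 20.34% × €3820.00 = €1317.69
Supplemental (15.04% flat on bonus): 15.04% × €16800.00 = €2526.72
Total territorial income tax: €1317.69 + €2526.72 = €3844.41

€3844.41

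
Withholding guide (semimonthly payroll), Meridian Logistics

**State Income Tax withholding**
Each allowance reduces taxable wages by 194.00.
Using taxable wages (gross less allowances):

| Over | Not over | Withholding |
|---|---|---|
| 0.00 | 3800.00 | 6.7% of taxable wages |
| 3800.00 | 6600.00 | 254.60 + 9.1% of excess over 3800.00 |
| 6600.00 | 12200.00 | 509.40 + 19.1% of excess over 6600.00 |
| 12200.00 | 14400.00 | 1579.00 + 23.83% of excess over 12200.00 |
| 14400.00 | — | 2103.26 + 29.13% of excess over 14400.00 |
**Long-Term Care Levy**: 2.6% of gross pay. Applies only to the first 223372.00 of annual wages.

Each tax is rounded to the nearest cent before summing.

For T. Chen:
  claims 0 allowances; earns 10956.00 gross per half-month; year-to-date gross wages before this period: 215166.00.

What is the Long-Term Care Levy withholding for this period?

213.36

Long-Term Care Levy: cap 223372.00 − YTD 215166.00 = 8206.00 subject; 2.6% × 8206.00 = 213.36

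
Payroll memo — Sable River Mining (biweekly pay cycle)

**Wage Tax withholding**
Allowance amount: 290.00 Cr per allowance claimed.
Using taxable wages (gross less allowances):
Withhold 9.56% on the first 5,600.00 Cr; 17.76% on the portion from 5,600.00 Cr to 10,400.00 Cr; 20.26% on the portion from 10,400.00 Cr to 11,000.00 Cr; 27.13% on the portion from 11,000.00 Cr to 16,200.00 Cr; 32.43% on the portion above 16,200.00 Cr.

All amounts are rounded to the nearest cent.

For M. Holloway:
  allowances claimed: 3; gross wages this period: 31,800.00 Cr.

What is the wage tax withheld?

Wage Tax: taxable = 31,800.00 Cr − 3×290.00 Cr = 30,930.00 Cr
  2,920.16 Cr + 32.43% × (30,930.00 Cr − 16,200.00 Cr) = 2,920.16 Cr + 32.43% × 14,730.00 Cr = 7,697.10 Cr

7,697.10 Cr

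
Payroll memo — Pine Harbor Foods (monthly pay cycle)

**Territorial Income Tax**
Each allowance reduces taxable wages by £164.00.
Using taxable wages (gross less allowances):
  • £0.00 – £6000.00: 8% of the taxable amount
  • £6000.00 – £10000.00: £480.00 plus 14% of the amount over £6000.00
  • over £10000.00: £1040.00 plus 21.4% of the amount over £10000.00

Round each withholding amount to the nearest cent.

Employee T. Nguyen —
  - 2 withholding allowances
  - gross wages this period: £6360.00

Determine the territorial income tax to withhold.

Territorial Income Tax: taxable = £6360.00 − 2×£164.00 = £6032.00
  £480.00 + 14% × (£6032.00 − £6000.00) = £480.00 + 14% × £32.00 = £484.48

£484.48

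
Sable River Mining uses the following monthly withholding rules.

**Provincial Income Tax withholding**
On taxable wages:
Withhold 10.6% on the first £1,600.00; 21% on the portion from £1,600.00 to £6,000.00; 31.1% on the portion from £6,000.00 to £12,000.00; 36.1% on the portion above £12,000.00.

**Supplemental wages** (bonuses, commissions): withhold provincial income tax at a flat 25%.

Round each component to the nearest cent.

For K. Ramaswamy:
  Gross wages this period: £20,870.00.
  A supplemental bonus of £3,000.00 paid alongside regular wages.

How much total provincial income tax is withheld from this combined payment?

£6,911.67

Provincial Income Tax: taxable = £20,870.00
  £2,959.60 + 36.1% × (£20,870.00 − £12,000.00) = £2,959.60 + 36.1% × £8,870.00 = £6,161.67
Supplemental (25% flat on bonus): 25% × £3,000.00 = £750.00
Total provincial income tax: £6,161.67 + £750.00 = £6,911.67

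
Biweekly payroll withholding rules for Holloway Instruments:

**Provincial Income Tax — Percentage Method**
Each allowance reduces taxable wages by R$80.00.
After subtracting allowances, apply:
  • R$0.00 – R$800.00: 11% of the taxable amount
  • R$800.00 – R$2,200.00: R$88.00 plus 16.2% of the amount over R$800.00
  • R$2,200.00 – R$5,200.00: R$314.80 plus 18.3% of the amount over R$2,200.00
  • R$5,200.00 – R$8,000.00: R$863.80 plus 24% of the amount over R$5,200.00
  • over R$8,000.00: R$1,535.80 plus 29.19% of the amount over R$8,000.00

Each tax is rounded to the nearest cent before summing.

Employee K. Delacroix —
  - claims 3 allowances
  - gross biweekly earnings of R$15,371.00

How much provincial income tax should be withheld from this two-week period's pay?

Provincial Income Tax: taxable = R$15,371.00 − 3×R$80.00 = R$15,131.00
  R$1,535.80 + 29.19% × (R$15,131.00 − R$8,000.00) = R$1,535.80 + 29.19% × R$7,131.00 = R$3,617.34

R$3,617.34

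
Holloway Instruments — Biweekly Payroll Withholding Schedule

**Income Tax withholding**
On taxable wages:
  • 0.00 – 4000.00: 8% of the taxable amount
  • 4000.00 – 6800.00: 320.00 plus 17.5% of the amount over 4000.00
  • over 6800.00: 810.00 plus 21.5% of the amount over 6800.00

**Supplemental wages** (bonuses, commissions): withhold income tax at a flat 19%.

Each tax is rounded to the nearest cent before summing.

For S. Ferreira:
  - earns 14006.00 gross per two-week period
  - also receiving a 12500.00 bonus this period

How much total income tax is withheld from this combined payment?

Income Tax: taxable = 14006.00
  810.00 + 21.5% × (14006.00 − 6800.00) = 810.00 + 21.5% × 7206.00 = 2359.29
Supplemental (19% flat on bonus): 19% × 12500.00 = 2375.00
Total income tax: 2359.29 + 2375.00 = 4734.29

4734.29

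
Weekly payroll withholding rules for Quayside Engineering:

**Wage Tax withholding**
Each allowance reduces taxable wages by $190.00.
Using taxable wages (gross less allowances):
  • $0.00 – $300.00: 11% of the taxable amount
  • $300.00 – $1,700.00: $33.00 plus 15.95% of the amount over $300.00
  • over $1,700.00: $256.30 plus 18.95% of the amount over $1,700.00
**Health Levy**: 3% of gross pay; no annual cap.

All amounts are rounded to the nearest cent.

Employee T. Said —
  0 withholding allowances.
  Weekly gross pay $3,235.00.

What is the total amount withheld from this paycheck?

$644.23

Wage Tax: taxable = $3,235.00
  $256.30 + 18.95% × ($3,235.00 − $1,700.00) = $256.30 + 18.95% × $1,535.00 = $547.18
Health Levy: 3% × $3,235.00 = $97.05
Total: $547.18 + $97.05 = $644.23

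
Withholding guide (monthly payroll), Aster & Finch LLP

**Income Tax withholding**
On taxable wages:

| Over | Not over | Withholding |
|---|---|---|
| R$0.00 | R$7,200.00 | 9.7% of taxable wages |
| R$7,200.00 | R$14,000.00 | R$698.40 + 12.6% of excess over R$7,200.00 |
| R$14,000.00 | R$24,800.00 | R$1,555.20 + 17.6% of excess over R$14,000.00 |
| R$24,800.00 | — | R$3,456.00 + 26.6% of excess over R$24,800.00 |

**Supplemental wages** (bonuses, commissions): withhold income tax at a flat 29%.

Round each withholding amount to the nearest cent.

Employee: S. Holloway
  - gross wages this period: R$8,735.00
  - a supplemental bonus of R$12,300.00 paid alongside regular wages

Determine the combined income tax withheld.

Income Tax: taxable = R$8,735.00
  R$698.40 + 12.6% × (R$8,735.00 − R$7,200.00) = R$698.40 + 12.6% × R$1,535.00 = R$891.81
Supplemental (29% flat on bonus): 29% × R$12,300.00 = R$3,567.00
Total income tax: R$891.81 + R$3,567.00 = R$4,458.81

R$4,458.81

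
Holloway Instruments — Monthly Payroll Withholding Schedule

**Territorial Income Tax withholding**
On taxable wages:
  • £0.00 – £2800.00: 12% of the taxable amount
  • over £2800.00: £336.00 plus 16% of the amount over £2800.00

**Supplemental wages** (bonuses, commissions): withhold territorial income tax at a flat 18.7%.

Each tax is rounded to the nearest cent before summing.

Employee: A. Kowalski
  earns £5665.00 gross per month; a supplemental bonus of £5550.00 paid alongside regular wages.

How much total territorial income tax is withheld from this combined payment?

£1832.25

Territorial Income Tax: taxable = £5665.00
  £336.00 + 16% × (£5665.00 − £2800.00) = £336.00 + 16% × £2865.00 = £794.40
Supplemental (18.7% flat on bonus): 18.7% × £5550.00 = £1037.85
Total territorial income tax: £794.40 + £1037.85 = £1832.25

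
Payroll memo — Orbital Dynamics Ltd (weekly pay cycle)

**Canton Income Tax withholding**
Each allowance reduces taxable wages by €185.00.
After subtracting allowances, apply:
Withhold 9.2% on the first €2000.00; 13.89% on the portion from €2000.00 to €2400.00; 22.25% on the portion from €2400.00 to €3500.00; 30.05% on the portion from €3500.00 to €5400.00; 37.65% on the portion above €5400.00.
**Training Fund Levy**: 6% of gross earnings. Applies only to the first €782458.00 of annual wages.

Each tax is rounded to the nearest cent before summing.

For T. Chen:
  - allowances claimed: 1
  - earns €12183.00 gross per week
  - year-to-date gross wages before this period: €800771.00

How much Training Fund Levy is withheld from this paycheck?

Training Fund Levy: YTD €800771.00 ≥ cap €782458.00 → €0.00

€0.00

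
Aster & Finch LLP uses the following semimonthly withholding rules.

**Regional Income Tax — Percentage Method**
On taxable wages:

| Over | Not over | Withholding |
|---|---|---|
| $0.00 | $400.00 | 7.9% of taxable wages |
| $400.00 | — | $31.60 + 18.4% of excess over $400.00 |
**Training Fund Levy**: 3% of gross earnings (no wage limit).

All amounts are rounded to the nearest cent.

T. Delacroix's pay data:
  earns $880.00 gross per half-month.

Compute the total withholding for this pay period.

Regional Income Tax: taxable = $880.00
  $31.60 + 18.4% × ($880.00 − $400.00) = $31.60 + 18.4% × $480.00 = $119.92
Training Fund Levy: 3% × $880.00 = $26.40
Total: $119.92 + $26.40 = $146.32

$146.32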